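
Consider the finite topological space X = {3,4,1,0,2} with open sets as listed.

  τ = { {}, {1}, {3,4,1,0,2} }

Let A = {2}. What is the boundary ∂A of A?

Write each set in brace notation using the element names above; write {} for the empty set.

{3,4,0,2}

opens ⊆ A: {}; union → int = {}
complement {3,4,1,0}; its interior {1}; cl(A) = X∖{1} = {3,4,0,2}
boundary = {3,4,0,2} ∖ {} = {3,4,0,2}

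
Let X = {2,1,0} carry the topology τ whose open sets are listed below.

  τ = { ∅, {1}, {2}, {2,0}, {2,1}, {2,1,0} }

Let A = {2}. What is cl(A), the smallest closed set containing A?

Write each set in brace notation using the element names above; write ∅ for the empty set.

{2,0}

X∖A={1,0}, int(X∖A)={1}, hence cl(A)={2,0}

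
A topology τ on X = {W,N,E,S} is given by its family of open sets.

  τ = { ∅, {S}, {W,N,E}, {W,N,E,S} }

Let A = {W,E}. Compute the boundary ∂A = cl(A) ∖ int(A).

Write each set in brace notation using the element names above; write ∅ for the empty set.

{W,N,E}

opens ⊆ A: ∅; union → int = ∅
complement {N,S}; its interior {S}; cl(A) = X∖{S} = {W,N,E}
boundary = {W,N,E} ∖ ∅ = {W,N,E}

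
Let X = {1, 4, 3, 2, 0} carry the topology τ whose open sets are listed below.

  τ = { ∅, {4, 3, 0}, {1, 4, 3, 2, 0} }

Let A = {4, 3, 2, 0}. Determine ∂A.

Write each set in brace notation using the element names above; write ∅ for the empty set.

interior: largest open inside A is {4, 3, 0} (from ∅, {4, 3, 0})
cl via duality: int({1}) = ∅, so X∖∅ = {1, 4, 3, 2, 0}
cl∖int = {1, 2}

{1, 2}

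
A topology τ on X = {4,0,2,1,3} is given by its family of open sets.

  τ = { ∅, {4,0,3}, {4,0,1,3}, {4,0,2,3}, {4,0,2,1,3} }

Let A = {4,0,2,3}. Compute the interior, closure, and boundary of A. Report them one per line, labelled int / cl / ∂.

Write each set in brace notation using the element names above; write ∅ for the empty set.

opens ⊆ A: ∅, {4,0,3}, {4,0,2,3}; union → int = {4,0,2,3}
complement {1}; its interior ∅; cl(A) = X∖∅ = {4,0,2,1,3}
boundary = {4,0,2,1,3} ∖ {4,0,2,3} = {1}

int(A) = {4,0,2,3}
cl(A)  = {4,0,2,1,3}
∂A     = {1}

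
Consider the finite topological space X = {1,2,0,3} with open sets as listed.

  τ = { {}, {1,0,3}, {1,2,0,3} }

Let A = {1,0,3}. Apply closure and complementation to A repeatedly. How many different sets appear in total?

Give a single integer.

4

cl via duality: int({2}) = {}, so X∖{} = {1,2,0,3}
Write k for closure, c for complement:
  1. A     = {1,0,3}
  2. kA    = {1,2,0,3}
  3. cA    = {2}
  4. ckA   = {}
applying k or c yields no new set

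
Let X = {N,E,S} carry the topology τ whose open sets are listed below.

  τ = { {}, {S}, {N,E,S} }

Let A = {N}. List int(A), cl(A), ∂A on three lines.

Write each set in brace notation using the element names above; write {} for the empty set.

opens ⊆ A: {}; union → int = {}
complement {E,S}; its interior {S}; cl(A) = X∖{S} = {N,E}
boundary = {N,E} ∖ {} = {N,E}

int(A) = {}
cl(A)  = {N,E}
∂A     = {N,E}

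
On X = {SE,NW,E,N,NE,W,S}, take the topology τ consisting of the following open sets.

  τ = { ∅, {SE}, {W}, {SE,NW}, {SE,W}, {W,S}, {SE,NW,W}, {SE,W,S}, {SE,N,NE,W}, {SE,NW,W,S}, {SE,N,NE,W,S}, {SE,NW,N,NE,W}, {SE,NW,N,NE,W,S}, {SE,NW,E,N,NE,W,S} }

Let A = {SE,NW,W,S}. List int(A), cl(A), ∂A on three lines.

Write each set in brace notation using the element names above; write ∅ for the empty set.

U open, U⊆A: ∅, {W}, {SE}, {SE,W}, {W,S}, {SE,NW}, {SE,NW,W}, {SE,W,S}, {SE,NW,W,S}. int(A) = ⋃ = {SE,NW,W,S}
X∖A={E,N,NE}, int(X∖A)=∅, hence cl(A)={SE,NW,E,N,NE,W,S}
∂A: remove int from cl → {E,N,NE}

int(A) = {SE,NW,W,S}
cl(A)  = {SE,NW,E,N,NE,W,S}
∂A     = {E,N,NE}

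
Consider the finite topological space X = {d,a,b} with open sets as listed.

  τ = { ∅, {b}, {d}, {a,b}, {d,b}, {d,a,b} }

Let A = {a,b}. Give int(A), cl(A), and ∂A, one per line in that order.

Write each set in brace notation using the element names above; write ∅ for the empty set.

int(A) = {a,b}
cl(A)  = {a,b}
∂A     = ∅

open subsets of A: ∅, {b}, {a,b}; so int(A) = {a,b}
closure: X∖int(X∖A) = X∖{d} = {a,b}
∂A = {a,b} minus {a,b} = ∅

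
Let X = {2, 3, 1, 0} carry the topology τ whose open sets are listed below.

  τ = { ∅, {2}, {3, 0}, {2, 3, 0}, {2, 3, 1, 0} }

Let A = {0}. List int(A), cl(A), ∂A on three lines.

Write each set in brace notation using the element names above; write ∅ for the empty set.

interior: largest open inside A is ∅ (from ∅)
cl via duality: int({2, 3, 1}) = {2}, so X∖{2} = {3, 1, 0}
cl∖int = {3, 1, 0}

int(A) = ∅
cl(A)  = {3, 1, 0}
∂A     = {3, 1, 0}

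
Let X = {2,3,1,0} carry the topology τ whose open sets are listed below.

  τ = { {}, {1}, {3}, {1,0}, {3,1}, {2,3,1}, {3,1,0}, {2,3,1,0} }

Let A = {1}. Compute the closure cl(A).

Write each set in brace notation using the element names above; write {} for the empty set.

complement {2,3,0}; its interior {3}; cl(A) = X∖{3} = {2,1,0}

{2,1,0}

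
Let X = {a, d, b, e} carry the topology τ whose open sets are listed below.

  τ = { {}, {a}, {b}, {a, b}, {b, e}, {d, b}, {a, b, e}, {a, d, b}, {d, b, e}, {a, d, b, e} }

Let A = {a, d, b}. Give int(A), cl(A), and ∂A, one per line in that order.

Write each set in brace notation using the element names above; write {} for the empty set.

interior: largest open inside A is {a, d, b} (from {}, {b}, {a}, {a, b}, {d, b}, {a, d, b})
cl via duality: int({e}) = {}, so X∖{} = {a, d, b, e}
cl∖int = {e}

int(A) = {a, d, b}
cl(A)  = {a, d, b, e}
∂A     = {e}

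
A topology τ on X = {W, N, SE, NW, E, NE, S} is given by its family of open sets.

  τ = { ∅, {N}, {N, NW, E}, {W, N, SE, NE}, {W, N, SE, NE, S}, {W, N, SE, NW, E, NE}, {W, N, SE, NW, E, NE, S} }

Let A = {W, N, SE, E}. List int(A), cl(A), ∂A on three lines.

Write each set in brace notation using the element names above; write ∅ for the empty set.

int(A) = {N}
cl(A)  = {W, N, SE, NW, E, NE, S}
∂A     = {W, SE, NW, E, NE, S}

opens ⊆ A: ∅, {N}; union → int = {N}
complement {NW, NE, S}; its interior ∅; cl(A) = X∖∅ = {W, N, SE, NW, E, NE, S}
boundary = {W, N, SE, NW, E, NE, S} ∖ {N} = {W, SE, NW, E, NE, S}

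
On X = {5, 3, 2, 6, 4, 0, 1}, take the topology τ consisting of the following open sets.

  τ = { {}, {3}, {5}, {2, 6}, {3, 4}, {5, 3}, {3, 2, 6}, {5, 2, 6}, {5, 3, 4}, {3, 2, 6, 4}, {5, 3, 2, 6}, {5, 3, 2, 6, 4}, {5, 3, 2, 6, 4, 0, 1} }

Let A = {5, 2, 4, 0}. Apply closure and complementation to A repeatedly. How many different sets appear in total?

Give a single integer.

12

complement {3, 6, 1}; its interior {3}; cl(A) = X∖{3} = {5, 2, 6, 4, 0, 1}
With k = closure, c = complement:
  1. A     = {5, 2, 4, 0}
  2. kA    = {5, 2, 6, 4, 0, 1}
  3. cA    = {3, 6, 1}
  4. ckA   = {3}
  5. kcA   = {3, 2, 6, 4, 0, 1}
  6. kckA  = {3, 4, 0, 1}
  7. ckcA  = {5}
  8. ckckA = {5, 2, 6}
  9. kckcA = {5, 0, 1}
  10. kckckA = {5, 2, 6, 0, 1}
  11. ckckcA = {3, 2, 6, 4}
  12. ckckckA = {3, 4}
k, c of each give nothing new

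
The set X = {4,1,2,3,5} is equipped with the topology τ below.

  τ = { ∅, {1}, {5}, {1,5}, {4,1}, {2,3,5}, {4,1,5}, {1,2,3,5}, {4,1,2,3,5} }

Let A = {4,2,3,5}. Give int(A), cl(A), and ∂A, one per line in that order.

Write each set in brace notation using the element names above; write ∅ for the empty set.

int(A) = {2,3,5}
cl(A)  = {4,2,3,5}
∂A     = {4}

open subsets of A: ∅, {5}, {2,3,5}; so int(A) = {2,3,5}
closure: X∖int(X∖A) = X∖{1} = {4,2,3,5}
∂A = {4,2,3,5} minus {2,3,5} = {4}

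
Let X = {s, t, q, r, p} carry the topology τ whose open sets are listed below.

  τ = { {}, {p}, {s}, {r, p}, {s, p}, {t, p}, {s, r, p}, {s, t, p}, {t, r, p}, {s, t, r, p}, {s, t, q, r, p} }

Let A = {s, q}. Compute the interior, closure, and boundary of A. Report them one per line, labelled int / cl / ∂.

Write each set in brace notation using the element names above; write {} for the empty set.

open subsets of A: {}, {s}; so int(A) = {s}
closure: X∖int(X∖A) = X∖{t, r, p} = {s, q}
∂A = {s, q} minus {s} = {q}

int(A) = {s}
cl(A)  = {s, q}
∂A     = {q}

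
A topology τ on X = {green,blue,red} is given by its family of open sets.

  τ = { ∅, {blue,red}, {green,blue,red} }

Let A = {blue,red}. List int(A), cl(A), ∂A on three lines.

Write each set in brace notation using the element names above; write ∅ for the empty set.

opens ⊆ A: ∅, {blue,red}; union → int = {blue,red}
complement {green}; its interior ∅; cl(A) = X∖∅ = {green,blue,red}
boundary = {green,blue,red} ∖ {blue,red} = {green}

int(A) = {blue,red}
cl(A)  = {green,blue,red}
∂A     = {green}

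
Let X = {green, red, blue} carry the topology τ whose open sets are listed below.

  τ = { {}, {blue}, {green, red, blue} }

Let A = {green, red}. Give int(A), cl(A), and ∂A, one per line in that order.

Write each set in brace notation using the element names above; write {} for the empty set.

int(A) = {}
cl(A)  = {green, red}
∂A     = {green, red}

interior: largest open inside A is {} (from {})
cl via duality: int({blue}) = {blue}, so X∖{blue} = {green, red}
cl∖int = {green, red}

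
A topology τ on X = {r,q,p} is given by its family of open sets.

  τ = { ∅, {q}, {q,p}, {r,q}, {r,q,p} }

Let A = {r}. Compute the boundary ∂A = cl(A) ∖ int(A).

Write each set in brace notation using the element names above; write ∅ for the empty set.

{r}

open subsets of A: ∅; so int(A) = ∅
closure: X∖int(X∖A) = X∖{q,p} = {r}
∂A = {r} minus ∅ = {r}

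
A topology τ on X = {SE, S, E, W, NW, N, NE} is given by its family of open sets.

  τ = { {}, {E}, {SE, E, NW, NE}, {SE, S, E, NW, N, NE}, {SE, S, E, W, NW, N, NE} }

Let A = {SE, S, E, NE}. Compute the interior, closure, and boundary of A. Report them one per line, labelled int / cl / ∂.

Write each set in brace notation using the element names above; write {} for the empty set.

int(A) = {E}
cl(A)  = {SE, S, E, W, NW, N, NE}
∂A     = {SE, S, W, NW, N, NE}

open subsets of A: {}, {E}; so int(A) = {E}
closure: X∖int(X∖A) = X∖{} = {SE, S, E, W, NW, N, NE}
∂A = {SE, S, E, W, NW, N, NE} minus {E} = {SE, S, W, NW, N, NE}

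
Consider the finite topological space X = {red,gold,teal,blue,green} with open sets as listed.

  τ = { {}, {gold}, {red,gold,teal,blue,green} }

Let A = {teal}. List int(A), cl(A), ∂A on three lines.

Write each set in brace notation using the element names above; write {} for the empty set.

int(A) = {}
cl(A)  = {red,teal,blue,green}
∂A     = {red,teal,blue,green}

opens ⊆ A: {}; union → int = {}
complement {red,gold,blue,green}; its interior {gold}; cl(A) = X∖{gold} = {red,teal,blue,green}
boundary = {red,teal,blue,green} ∖ {} = {red,teal,blue,green}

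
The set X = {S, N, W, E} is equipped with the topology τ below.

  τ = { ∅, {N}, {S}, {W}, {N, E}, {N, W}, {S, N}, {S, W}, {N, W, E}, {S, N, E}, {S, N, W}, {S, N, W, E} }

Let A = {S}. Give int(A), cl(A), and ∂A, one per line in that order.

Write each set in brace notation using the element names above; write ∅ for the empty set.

int(A) = {S}
cl(A)  = {S}
∂A     = ∅

opens ⊆ A: ∅, {S}; union → int = {S}
complement {N, W, E}; its interior {N, W, E}; cl(A) = X∖{N, W, E} = {S}
boundary = {S} ∖ {S} = ∅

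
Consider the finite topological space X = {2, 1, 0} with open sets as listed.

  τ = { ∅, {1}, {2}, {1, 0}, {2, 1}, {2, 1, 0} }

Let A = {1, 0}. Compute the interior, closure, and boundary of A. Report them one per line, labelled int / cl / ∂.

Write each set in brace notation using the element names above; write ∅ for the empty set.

int(A) = {1, 0}
cl(A)  = {1, 0}
∂A     = ∅

opens ⊆ A: ∅, {1}, {1, 0}; union → int = {1, 0}
complement {2}; its interior {2}; cl(A) = X∖{2} = {1, 0}
boundary = {1, 0} ∖ {1, 0} = ∅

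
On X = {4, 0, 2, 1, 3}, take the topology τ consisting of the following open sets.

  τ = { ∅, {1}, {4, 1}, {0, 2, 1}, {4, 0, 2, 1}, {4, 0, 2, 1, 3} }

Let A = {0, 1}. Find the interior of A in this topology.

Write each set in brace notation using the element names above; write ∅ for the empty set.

{1}

interior: largest open inside A is {1} (from ∅, {1})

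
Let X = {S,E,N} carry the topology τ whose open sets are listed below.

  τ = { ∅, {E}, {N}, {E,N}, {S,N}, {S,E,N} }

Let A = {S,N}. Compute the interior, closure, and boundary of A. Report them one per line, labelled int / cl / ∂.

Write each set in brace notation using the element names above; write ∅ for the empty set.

interior: largest open inside A is {S,N} (from ∅, {N}, {S,N})
cl via duality: int({E}) = {E}, so X∖{E} = {S,N}
cl∖int = ∅

int(A) = {S,N}
cl(A)  = {S,N}
∂A     = ∅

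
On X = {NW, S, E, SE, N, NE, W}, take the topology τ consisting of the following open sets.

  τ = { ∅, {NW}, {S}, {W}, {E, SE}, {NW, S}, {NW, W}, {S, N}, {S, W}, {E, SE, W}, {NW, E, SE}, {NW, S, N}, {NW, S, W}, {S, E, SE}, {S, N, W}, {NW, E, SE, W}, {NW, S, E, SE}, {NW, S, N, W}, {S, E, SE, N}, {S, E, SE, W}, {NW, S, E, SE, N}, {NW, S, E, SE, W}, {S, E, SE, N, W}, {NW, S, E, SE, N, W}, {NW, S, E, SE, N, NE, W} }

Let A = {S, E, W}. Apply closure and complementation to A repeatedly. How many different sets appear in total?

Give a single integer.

cl via duality: int({NW, SE, N, NE}) = {NW}, so X∖{NW} = {S, E, SE, N, NE, W}
Write k for closure, c for complement:
  1. A     = {S, E, W}
  2. kA    = {S, E, SE, N, NE, W}
  3. cA    = {NW, SE, N, NE}
  4. ckA   = {NW}
  5. kcA   = {NW, E, SE, N, NE}
  6. kckA  = {NW, NE}
  7. ckcA  = {S, W}
  8. ckckA = {S, E, SE, N, W}
  9. kckcA = {S, N, NE, W}
  10. ckckcA = {NW, E, SE}
  11. kckckcA = {NW, E, SE, NE}
  12. ckckckcA = {S, N, W}
applying k or c yields no new set

12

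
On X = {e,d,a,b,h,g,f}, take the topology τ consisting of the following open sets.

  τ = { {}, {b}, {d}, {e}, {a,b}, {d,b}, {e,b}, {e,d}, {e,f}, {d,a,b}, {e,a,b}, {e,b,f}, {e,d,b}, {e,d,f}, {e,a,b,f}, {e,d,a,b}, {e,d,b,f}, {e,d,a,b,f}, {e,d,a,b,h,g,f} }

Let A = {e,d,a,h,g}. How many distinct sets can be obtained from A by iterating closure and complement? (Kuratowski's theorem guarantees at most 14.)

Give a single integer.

10

complement {b,f}; its interior {b}; cl(A) = X∖{b} = {e,d,a,h,g,f}
With k = closure, c = complement:
  1. A     = {e,d,a,h,g}
  2. kA    = {e,d,a,h,g,f}
  3. cA    = {b,f}
  4. ckA   = {b}
  5. kcA   = {a,b,h,g,f}
  6. kckA  = {a,b,h,g}
  7. ckcA  = {e,d}
  8. ckckA = {e,d,f}
  9. kckcA = {e,d,h,g,f}
  10. ckckcA = {a,b}
k, c of each give nothing new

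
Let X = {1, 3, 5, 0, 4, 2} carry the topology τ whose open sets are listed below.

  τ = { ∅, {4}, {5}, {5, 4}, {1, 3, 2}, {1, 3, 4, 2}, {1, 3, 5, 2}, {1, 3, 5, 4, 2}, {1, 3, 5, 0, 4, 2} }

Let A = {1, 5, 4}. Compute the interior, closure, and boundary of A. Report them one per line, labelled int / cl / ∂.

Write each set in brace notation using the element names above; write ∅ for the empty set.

open subsets of A: ∅, {4}, {5}, {5, 4}; so int(A) = {5, 4}
closure: X∖int(X∖A) = X∖∅ = {1, 3, 5, 0, 4, 2}
∂A = {1, 3, 5, 0, 4, 2} minus {5, 4} = {1, 3, 0, 2}

int(A) = {5, 4}
cl(A)  = {1, 3, 5, 0, 4, 2}
∂A     = {1, 3, 0, 2}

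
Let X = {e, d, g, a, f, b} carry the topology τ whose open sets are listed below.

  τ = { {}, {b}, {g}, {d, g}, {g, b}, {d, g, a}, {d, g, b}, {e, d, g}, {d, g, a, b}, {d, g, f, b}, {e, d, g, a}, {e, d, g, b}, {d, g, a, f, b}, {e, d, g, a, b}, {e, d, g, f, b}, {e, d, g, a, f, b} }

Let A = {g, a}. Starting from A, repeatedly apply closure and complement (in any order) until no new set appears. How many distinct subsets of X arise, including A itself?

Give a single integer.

closure: X∖int(X∖A) = X∖{b} = {e, d, g, a, f}
Let k=closure and c=complement:
  1. A     = {g, a}
  2. kA    = {e, d, g, a, f}
  3. cA    = {e, d, f, b}
  4. ckA   = {b}
  5. kcA   = {e, d, a, f, b}
  6. kckA  = {f, b}
  7. ckcA  = {g}
  8. ckckA = {e, d, g, a}
— saturated at 8

8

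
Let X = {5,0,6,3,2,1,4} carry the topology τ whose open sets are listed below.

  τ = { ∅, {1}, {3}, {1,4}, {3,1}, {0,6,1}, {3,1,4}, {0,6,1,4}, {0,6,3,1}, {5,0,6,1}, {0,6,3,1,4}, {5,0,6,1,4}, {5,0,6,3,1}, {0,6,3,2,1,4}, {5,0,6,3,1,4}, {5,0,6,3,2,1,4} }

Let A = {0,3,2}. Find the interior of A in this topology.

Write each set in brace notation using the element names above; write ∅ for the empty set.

{3}

opens ⊆ A: ∅, {3}; union → int = {3}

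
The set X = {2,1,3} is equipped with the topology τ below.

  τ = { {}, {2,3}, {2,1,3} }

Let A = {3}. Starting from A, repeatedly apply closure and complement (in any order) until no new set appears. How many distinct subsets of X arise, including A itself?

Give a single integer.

4

closure: X∖int(X∖A) = X∖{} = {2,1,3}
Let k=closure and c=complement:
  1. A     = {3}
  2. kA    = {2,1,3}
  3. cA    = {2,1}
  4. ckA   = {}
— saturated at 4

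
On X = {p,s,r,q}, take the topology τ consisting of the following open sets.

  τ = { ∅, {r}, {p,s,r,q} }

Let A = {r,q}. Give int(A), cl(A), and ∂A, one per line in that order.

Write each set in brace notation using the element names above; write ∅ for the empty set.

interior: largest open inside A is {r} (from ∅, {r})
cl via duality: int({p,s}) = ∅, so X∖∅ = {p,s,r,q}
cl∖int = {p,s,q}

int(A) = {r}
cl(A)  = {p,s,r,q}
∂A     = {p,s,q}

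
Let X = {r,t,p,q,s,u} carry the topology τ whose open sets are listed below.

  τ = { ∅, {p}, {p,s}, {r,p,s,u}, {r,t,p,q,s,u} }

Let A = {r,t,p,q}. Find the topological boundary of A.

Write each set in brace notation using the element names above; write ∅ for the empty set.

{r,t,q,s,u}

opens ⊆ A: ∅, {p}; union → int = {p}
complement {s,u}; its interior ∅; cl(A) = X∖∅ = {r,t,p,q,s,u}
boundary = {r,t,p,q,s,u} ∖ {p} = {r,t,q,s,u}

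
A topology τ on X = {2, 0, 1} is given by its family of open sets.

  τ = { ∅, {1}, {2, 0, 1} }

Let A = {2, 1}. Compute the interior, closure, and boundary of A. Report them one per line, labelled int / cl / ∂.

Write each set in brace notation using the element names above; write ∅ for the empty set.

opens ⊆ A: ∅, {1}; union → int = {1}
complement {0}; its interior ∅; cl(A) = X∖∅ = {2, 0, 1}
boundary = {2, 0, 1} ∖ {1} = {2, 0}

int(A) = {1}
cl(A)  = {2, 0, 1}
∂A     = {2, 0}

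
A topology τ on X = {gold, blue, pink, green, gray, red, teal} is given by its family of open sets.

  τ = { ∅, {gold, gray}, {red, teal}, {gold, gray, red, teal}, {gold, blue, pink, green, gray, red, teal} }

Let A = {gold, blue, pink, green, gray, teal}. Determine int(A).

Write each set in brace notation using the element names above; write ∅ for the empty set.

{gold, gray}

U open, U⊆A: ∅, {gold, gray}. int(A) = ⋃ = {gold, gray}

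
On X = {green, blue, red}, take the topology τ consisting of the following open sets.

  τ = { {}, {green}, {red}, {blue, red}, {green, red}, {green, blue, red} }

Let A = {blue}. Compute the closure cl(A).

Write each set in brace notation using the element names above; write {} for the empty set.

closure: X∖int(X∖A) = X∖{green, red} = {blue}

{blue}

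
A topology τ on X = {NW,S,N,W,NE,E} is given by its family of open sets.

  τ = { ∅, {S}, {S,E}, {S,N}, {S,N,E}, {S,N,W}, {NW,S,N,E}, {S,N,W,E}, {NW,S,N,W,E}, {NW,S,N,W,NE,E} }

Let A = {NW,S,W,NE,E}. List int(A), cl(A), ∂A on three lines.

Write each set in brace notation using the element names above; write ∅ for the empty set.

int(A) = {S,E}
cl(A)  = {NW,S,N,W,NE,E}
∂A     = {NW,N,W,NE}

opens ⊆ A: ∅, {S}, {S,E}; union → int = {S,E}
complement {N}; its interior ∅; cl(A) = X∖∅ = {NW,S,N,W,NE,E}
boundary = {NW,S,N,W,NE,E} ∖ {S,E} = {NW,N,W,NE}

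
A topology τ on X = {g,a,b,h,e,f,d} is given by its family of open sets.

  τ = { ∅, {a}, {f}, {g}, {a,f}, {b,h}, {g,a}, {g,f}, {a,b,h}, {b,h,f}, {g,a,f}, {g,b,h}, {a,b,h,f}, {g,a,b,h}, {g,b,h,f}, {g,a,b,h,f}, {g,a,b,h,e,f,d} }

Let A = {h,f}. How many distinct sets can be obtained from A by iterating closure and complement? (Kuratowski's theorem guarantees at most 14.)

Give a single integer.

cl via duality: int({g,a,b,e,d}) = {g,a}, so X∖{g,a} = {b,h,e,f,d}
Write k for closure, c for complement:
  1. A     = {h,f}
  2. kA    = {b,h,e,f,d}
  3. cA    = {g,a,b,e,d}
  4. ckA   = {g,a}
  5. kcA   = {g,a,b,h,e,d}
  6. kckA  = {g,a,e,d}
  7. ckcA  = {f}
  8. ckckA = {b,h,f}
  9. kckcA = {e,f,d}
  10. ckckcA = {g,a,b,h}
applying k or c yields no new set

10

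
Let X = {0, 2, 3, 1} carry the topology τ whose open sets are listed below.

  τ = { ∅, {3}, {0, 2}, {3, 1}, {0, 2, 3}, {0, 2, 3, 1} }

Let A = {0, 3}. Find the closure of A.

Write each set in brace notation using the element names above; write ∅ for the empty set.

{0, 2, 3, 1}

X∖A={2, 1}, int(X∖A)=∅, hence cl(A)={0, 2, 3, 1}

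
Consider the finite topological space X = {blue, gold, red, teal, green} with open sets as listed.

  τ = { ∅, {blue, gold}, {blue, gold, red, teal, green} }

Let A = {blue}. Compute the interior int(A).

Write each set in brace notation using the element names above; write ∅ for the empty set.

∅

open subsets of A: ∅; so int(A) = ∅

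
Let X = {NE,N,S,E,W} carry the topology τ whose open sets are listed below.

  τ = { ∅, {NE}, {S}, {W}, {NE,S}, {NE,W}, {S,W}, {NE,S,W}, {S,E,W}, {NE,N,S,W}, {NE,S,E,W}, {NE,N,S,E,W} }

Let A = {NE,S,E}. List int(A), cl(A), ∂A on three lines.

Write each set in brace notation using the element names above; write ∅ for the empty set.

int(A) = {NE,S}
cl(A)  = {NE,N,S,E}
∂A     = {N,E}

interior: largest open inside A is {NE,S} (from ∅, {S}, {NE}, {NE,S})
cl via duality: int({N,W}) = {W}, so X∖{W} = {NE,N,S,E}
cl∖int = {N,E}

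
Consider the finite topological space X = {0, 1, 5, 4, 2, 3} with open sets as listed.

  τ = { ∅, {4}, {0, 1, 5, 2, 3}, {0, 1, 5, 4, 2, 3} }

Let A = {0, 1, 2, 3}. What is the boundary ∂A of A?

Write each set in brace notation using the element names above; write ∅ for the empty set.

opens ⊆ A: ∅; union → int = ∅
complement {5, 4}; its interior {4}; cl(A) = X∖{4} = {0, 1, 5, 2, 3}
boundary = {0, 1, 5, 2, 3} ∖ ∅ = {0, 1, 5, 2, 3}

{0, 1, 5, 2, 3}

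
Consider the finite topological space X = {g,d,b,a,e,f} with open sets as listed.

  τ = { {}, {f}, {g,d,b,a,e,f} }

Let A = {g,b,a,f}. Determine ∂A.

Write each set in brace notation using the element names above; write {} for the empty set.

{g,d,b,a,e}

interior: largest open inside A is {f} (from {}, {f})
cl via duality: int({d,e}) = {}, so X∖{} = {g,d,b,a,e,f}
cl∖int = {g,d,b,a,e}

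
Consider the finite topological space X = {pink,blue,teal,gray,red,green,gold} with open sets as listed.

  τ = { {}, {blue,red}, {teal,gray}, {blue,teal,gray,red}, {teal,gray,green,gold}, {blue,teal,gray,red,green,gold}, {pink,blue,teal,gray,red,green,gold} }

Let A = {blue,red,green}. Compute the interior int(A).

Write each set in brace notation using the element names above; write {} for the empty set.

open subsets of A: {}, {blue,red}; so int(A) = {blue,red}

{blue,red}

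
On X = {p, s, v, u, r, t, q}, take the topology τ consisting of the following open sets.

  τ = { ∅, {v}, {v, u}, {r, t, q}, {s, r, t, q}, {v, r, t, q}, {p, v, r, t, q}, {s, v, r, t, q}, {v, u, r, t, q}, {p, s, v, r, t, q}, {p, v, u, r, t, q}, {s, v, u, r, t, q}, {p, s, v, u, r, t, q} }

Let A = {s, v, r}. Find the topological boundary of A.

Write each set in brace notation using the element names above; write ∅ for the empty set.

open subsets of A: ∅, {v}; so int(A) = {v}
closure: X∖int(X∖A) = X∖∅ = {p, s, v, u, r, t, q}
∂A = {p, s, v, u, r, t, q} minus {v} = {p, s, u, r, t, q}

{p, s, u, r, t, q}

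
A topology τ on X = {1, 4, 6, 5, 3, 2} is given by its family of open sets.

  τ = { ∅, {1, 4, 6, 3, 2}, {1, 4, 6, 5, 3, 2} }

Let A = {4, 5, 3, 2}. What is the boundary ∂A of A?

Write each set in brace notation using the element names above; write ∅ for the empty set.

{1, 4, 6, 5, 3, 2}

U open, U⊆A: ∅. int(A) = ⋃ = ∅
X∖A={1, 6}, int(X∖A)=∅, hence cl(A)={1, 4, 6, 5, 3, 2}
∂A: remove int from cl → {1, 4, 6, 5, 3, 2}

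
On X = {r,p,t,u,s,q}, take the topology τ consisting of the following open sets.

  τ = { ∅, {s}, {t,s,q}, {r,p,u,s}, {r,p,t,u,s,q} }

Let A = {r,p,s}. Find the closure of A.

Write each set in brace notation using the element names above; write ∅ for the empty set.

{r,p,t,u,s,q}

complement {t,u,q}; its interior ∅; cl(A) = X∖∅ = {r,p,t,u,s,q}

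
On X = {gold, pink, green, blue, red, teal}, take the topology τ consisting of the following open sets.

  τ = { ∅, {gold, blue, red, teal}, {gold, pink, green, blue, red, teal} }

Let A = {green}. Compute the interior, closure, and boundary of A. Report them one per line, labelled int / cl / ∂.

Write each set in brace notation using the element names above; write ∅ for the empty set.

int(A) = ∅
cl(A)  = {pink, green}
∂A     = {pink, green}

interior: largest open inside A is ∅ (from ∅)
cl via duality: int({gold, pink, blue, red, teal}) = {gold, blue, red, teal}, so X∖{gold, blue, red, teal} = {pink, green}
cl∖int = {pink, green}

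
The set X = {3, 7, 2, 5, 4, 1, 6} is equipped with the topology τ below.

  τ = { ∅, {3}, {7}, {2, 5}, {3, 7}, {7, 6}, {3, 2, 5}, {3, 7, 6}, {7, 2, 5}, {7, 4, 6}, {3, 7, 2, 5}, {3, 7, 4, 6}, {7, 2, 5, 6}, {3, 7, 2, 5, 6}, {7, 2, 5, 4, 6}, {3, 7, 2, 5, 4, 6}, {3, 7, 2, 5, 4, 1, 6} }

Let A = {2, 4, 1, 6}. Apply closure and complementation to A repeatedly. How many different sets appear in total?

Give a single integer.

10

complement {3, 7, 5}; its interior {3, 7}; cl(A) = X∖{3, 7} = {2, 5, 4, 1, 6}
With k = closure, c = complement:
  1. A     = {2, 4, 1, 6}
  2. kA    = {2, 5, 4, 1, 6}
  3. cA    = {3, 7, 5}
  4. ckA   = {3, 7}
  5. kcA   = {3, 7, 2, 5, 4, 1, 6}
  6. kckA  = {3, 7, 4, 1, 6}
  7. ckcA  = ∅
  8. ckckA = {2, 5}
  9. kckckA = {2, 5, 1}
  10. ckckckA = {3, 7, 4, 6}
k, c of each give nothing new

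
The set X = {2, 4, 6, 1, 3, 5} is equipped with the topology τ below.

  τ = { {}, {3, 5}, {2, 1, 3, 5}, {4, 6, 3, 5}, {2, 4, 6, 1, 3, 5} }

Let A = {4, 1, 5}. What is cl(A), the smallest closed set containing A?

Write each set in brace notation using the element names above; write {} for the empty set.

{2, 4, 6, 1, 3, 5}

closure: X∖int(X∖A) = X∖{} = {2, 4, 6, 1, 3, 5}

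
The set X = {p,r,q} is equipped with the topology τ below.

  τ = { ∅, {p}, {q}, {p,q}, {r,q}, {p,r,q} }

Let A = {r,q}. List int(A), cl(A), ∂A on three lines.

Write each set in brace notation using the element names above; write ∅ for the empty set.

int(A) = {r,q}
cl(A)  = {r,q}
∂A     = ∅

opens ⊆ A: ∅, {q}, {r,q}; union → int = {r,q}
complement {p}; its interior {p}; cl(A) = X∖{p} = {r,q}
boundary = {r,q} ∖ {r,q} = ∅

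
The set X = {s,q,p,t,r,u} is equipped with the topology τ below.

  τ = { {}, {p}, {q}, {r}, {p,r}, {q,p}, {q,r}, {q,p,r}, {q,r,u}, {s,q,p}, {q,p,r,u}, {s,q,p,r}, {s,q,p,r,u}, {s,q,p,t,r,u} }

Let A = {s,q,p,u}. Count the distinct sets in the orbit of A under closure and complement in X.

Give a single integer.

6

cl via duality: int({t,r}) = {r}, so X∖{r} = {s,q,p,t,u}
Write k for closure, c for complement:
  1. A     = {s,q,p,u}
  2. kA    = {s,q,p,t,u}
  3. cA    = {t,r}
  4. ckA   = {r}
  5. kcA   = {t,r,u}
  6. ckcA  = {s,q,p}
applying k or c yields no new set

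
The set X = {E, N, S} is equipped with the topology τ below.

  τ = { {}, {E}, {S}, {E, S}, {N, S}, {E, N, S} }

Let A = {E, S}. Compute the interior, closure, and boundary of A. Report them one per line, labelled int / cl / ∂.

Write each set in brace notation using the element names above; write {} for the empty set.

int(A) = {E, S}
cl(A)  = {E, N, S}
∂A     = {N}

U open, U⊆A: {}, {S}, {E}, {E, S}. int(A) = ⋃ = {E, S}
X∖A={N}, int(X∖A)={}, hence cl(A)={E, N, S}
∂A: remove int from cl → {N}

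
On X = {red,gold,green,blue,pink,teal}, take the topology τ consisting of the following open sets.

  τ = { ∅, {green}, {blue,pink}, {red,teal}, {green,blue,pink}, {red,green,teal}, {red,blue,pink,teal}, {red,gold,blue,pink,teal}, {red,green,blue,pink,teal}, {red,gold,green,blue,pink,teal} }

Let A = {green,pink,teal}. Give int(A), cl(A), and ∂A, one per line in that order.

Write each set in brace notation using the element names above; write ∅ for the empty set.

opens ⊆ A: ∅, {green}; union → int = {green}
complement {red,gold,blue}; its interior ∅; cl(A) = X∖∅ = {red,gold,green,blue,pink,teal}
boundary = {red,gold,green,blue,pink,teal} ∖ {green} = {red,gold,blue,pink,teal}

int(A) = {green}
cl(A)  = {red,gold,green,blue,pink,teal}
∂A     = {red,gold,blue,pink,teal}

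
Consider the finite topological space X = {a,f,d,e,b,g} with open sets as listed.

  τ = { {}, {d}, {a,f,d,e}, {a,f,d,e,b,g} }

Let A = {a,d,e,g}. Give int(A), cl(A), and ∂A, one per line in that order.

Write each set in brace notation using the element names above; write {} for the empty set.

int(A) = {d}
cl(A)  = {a,f,d,e,b,g}
∂A     = {a,f,e,b,g}

interior: largest open inside A is {d} (from {}, {d})
cl via duality: int({f,b}) = {}, so X∖{} = {a,f,d,e,b,g}
cl∖int = {a,f,e,b,g}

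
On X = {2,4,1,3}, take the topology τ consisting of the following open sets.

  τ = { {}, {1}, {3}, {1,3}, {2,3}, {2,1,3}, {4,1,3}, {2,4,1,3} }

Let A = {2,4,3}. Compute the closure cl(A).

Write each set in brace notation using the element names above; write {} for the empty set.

{2,4,3}

complement {1}; its interior {1}; cl(A) = X∖{1} = {2,4,3}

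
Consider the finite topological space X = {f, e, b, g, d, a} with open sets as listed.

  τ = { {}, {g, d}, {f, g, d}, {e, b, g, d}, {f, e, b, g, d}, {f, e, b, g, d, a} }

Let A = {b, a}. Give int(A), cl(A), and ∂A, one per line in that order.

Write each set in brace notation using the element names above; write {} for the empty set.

opens ⊆ A: {}; union → int = {}
complement {f, e, g, d}; its interior {f, g, d}; cl(A) = X∖{f, g, d} = {e, b, a}
boundary = {e, b, a} ∖ {} = {e, b, a}

int(A) = {}
cl(A)  = {e, b, a}
∂A     = {e, b, a}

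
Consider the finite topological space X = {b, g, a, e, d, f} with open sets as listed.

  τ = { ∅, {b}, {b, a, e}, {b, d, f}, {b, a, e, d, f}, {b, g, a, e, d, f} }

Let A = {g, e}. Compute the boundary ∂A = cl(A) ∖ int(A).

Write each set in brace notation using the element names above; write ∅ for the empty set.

{g, a, e}

interior: largest open inside A is ∅ (from ∅)
cl via duality: int({b, a, d, f}) = {b, d, f}, so X∖{b, d, f} = {g, a, e}
cl∖int = {g, a, e}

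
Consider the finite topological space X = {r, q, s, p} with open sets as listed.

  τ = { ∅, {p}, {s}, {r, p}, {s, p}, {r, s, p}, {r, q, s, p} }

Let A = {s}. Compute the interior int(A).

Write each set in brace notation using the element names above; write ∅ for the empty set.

{s}

U open, U⊆A: ∅, {s}. int(A) = ⋃ = {s}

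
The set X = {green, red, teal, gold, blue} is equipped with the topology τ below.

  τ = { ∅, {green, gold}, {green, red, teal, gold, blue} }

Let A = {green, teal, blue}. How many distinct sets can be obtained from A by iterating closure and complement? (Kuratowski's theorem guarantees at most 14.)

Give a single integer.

4

cl via duality: int({red, gold}) = ∅, so X∖∅ = {green, red, teal, gold, blue}
Write k for closure, c for complement:
  1. A     = {green, teal, blue}
  2. kA    = {green, red, teal, gold, blue}
  3. cA    = {red, gold}
  4. ckA   = ∅
applying k or c yields no new set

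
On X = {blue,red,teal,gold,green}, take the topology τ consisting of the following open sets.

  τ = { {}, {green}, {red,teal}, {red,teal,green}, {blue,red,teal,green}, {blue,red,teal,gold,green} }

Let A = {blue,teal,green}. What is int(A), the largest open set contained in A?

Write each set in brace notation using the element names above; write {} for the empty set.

interior: largest open inside A is {green} (from {}, {green})

{green}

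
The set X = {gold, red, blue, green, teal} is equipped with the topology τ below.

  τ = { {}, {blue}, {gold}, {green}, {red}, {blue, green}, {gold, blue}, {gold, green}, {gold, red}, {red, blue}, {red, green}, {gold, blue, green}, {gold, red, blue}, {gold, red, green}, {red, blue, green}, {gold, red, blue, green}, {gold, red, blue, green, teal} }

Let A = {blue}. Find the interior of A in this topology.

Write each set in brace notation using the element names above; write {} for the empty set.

open subsets of A: {}, {blue}; so int(A) = {blue}

{blue}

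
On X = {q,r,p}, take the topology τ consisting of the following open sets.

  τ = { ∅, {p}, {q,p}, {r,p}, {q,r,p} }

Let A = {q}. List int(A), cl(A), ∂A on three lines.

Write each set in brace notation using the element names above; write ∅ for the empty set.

interior: largest open inside A is ∅ (from ∅)
cl via duality: int({r,p}) = {r,p}, so X∖{r,p} = {q}
cl∖int = {q}

int(A) = ∅
cl(A)  = {q}
∂A     = {q}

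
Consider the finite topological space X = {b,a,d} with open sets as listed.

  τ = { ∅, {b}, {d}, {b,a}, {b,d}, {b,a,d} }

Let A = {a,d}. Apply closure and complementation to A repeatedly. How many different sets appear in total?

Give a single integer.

X∖A={b}, int(X∖A)={b}, hence cl(A)={a,d}
Orbit (k=closure, c=complement):
  1. A     = {a,d}
  2. cA    = {b}
  3. kcA   = {b,a}
  4. ckcA  = {d}
(closed under both — stop)

4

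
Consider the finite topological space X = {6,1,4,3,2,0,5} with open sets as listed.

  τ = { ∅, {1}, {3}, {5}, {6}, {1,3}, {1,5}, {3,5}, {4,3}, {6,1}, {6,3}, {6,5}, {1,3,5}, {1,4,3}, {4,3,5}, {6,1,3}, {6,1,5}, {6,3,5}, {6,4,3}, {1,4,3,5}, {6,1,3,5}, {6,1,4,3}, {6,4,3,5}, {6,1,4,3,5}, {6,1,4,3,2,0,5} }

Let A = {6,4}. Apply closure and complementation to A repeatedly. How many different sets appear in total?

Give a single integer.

cl via duality: int({1,3,2,0,5}) = {1,3,5}, so X∖{1,3,5} = {6,4,2,0}
Write k for closure, c for complement:
  1. A     = {6,4}
  2. kA    = {6,4,2,0}
  3. cA    = {1,3,2,0,5}
  4. ckA   = {1,3,5}
  5. kcA   = {1,4,3,2,0,5}
  6. ckcA  = {6}
  7. kckcA = {6,2,0}
  8. ckckcA = {1,4,3,5}
applying k or c yields no new set

8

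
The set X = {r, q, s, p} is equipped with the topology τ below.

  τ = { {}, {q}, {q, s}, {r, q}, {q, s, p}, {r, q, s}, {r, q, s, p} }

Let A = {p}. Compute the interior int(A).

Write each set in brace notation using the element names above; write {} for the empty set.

U open, U⊆A: {}. int(A) = ⋃ = {}

{}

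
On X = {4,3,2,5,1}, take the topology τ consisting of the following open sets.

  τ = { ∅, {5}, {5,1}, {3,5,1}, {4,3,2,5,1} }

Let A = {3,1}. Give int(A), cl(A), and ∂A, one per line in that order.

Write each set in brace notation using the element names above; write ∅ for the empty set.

open subsets of A: ∅; so int(A) = ∅
closure: X∖int(X∖A) = X∖{5} = {4,3,2,1}
∂A = {4,3,2,1} minus ∅ = {4,3,2,1}

int(A) = ∅
cl(A)  = {4,3,2,1}
∂A     = {4,3,2,1}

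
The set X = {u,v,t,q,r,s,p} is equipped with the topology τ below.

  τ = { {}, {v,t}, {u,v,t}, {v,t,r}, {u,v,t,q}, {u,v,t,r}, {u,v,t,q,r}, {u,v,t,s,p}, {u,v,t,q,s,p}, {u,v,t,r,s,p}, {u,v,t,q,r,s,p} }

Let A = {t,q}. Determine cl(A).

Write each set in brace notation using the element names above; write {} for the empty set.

{u,v,t,q,r,s,p}

cl via duality: int({u,v,r,s,p}) = {}, so X∖{} = {u,v,t,q,r,s,p}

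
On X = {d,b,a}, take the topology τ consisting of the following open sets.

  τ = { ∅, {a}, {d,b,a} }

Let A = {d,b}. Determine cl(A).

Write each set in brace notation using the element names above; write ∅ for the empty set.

closure: X∖int(X∖A) = X∖{a} = {d,b}

{d,b}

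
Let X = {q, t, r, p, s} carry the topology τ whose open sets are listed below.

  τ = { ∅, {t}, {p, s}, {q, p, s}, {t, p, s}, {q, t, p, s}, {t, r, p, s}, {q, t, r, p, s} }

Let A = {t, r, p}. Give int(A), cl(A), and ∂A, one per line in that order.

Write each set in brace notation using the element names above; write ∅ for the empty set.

U open, U⊆A: ∅, {t}. int(A) = ⋃ = {t}
X∖A={q, s}, int(X∖A)=∅, hence cl(A)={q, t, r, p, s}
∂A: remove int from cl → {q, r, p, s}

int(A) = {t}
cl(A)  = {q, t, r, p, s}
∂A     = {q, r, p, s}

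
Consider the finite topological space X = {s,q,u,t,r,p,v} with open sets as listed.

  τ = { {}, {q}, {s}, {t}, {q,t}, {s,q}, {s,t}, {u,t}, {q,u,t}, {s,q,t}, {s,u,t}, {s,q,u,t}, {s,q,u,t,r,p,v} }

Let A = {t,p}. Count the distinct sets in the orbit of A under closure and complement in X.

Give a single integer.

8

X∖A={s,q,u,r,v}, int(X∖A)={s,q}, hence cl(A)={u,t,r,p,v}
Orbit (k=closure, c=complement):
  1. A     = {t,p}
  2. kA    = {u,t,r,p,v}
  3. cA    = {s,q,u,r,v}
  4. ckA   = {s,q}
  5. kcA   = {s,q,u,r,p,v}
  6. kckA  = {s,q,r,p,v}
  7. ckcA  = {t}
  8. ckckA = {u,t}
(closed under both — stop)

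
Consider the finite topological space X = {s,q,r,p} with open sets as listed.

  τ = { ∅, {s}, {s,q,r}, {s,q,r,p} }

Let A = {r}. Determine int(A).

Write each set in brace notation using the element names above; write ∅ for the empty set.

U open, U⊆A: ∅. int(A) = ⋃ = ∅

∅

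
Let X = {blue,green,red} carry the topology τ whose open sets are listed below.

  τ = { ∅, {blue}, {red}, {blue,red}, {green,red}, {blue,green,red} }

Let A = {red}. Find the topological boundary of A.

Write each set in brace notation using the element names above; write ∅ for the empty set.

U open, U⊆A: ∅, {red}. int(A) = ⋃ = {red}
X∖A={blue,green}, int(X∖A)={blue}, hence cl(A)={green,red}
∂A: remove int from cl → {green}

{green}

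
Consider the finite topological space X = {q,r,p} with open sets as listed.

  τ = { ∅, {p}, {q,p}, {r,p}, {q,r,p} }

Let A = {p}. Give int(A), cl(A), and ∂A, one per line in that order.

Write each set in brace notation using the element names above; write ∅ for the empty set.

opens ⊆ A: ∅, {p}; union → int = {p}
complement {q,r}; its interior ∅; cl(A) = X∖∅ = {q,r,p}
boundary = {q,r,p} ∖ {p} = {q,r}

int(A) = {p}
cl(A)  = {q,r,p}
∂A     = {q,r}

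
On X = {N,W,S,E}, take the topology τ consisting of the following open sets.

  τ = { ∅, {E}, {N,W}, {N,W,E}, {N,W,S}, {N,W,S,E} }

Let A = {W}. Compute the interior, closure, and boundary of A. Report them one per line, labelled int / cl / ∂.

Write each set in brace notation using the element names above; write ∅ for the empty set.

interior: largest open inside A is ∅ (from ∅)
cl via duality: int({N,S,E}) = {E}, so X∖{E} = {N,W,S}
cl∖int = {N,W,S}

int(A) = ∅
cl(A)  = {N,W,S}
∂A     = {N,W,S}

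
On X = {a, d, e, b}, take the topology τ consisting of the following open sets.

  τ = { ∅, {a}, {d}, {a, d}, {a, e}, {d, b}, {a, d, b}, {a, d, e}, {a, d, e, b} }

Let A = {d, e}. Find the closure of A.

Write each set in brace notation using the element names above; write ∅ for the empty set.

X∖A={a, b}, int(X∖A)={a}, hence cl(A)={d, e, b}

{d, e, b}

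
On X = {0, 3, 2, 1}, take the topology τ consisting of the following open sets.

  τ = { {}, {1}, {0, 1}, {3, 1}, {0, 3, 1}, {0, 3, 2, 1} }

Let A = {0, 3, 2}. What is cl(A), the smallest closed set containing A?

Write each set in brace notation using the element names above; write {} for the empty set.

{0, 3, 2}

closure: X∖int(X∖A) = X∖{1} = {0, 3, 2}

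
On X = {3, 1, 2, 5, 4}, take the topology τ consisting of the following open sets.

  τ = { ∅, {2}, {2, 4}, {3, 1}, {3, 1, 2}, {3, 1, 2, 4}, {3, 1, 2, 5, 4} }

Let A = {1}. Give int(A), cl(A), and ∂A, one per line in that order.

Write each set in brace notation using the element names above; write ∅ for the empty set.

opens ⊆ A: ∅; union → int = ∅
complement {3, 2, 5, 4}; its interior {2, 4}; cl(A) = X∖{2, 4} = {3, 1, 5}
boundary = {3, 1, 5} ∖ ∅ = {3, 1, 5}

int(A) = ∅
cl(A)  = {3, 1, 5}
∂A     = {3, 1, 5}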